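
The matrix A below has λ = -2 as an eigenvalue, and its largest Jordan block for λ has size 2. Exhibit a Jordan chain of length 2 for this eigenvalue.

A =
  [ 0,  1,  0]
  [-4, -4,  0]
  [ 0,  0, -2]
A Jordan chain for λ = -2 of length 2:
v_1 = (2, -4, 0)ᵀ
v_2 = (1, 0, 0)ᵀ

Let N = A − (-2)·I. We want v_2 with N^2 v_2 = 0 but N^1 v_2 ≠ 0; then v_{j-1} := N · v_j for j = 2, …, 2.

Pick v_2 = (1, 0, 0)ᵀ.
Then v_1 = N · v_2 = (2, -4, 0)ᵀ.

Sanity check: (A − (-2)·I) v_1 = (0, 0, 0)ᵀ = 0. ✓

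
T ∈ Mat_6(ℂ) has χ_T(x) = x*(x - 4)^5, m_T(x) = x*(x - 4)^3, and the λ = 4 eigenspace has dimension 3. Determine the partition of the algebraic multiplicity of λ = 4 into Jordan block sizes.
Block sizes for λ = 4: [3, 1, 1]

Step 1 — from the characteristic polynomial, algebraic multiplicity of λ = 4 is 5. From dim ker(T − (4)·I) = 3, there are exactly 3 Jordan blocks for λ = 4.
Step 2 — from the minimal polynomial, the factor (x − 4)^3 tells us the largest block for λ = 4 has size 3.
Step 3 — with total size 5, 3 blocks, and largest block 3, the block sizes (in nonincreasing order) are [3, 1, 1].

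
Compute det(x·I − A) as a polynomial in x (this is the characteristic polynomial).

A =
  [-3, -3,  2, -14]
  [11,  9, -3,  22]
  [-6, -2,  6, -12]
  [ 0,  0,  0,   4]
x^4 - 16*x^3 + 96*x^2 - 256*x + 256

Expanding det(x·I − A) (e.g. by cofactor expansion or by noting that A is similar to its Jordan form J, which has the same characteristic polynomial as A) gives
  χ_A(x) = x^4 - 16*x^3 + 96*x^2 - 256*x + 256
which factors as (x - 4)^4. The eigenvalues (with algebraic multiplicities) are λ = 4 with multiplicity 4.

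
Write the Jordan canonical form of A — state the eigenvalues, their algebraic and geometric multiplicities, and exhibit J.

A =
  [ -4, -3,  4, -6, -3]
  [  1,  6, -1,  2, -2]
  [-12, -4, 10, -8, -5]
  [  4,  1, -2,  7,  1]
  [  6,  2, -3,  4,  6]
J_3(5) ⊕ J_2(5)

The characteristic polynomial is
  det(x·I − A) = x^5 - 25*x^4 + 250*x^3 - 1250*x^2 + 3125*x - 3125 = (x - 5)^5

Eigenvalues and multiplicities (the geometric multiplicity of λ is n − rank(A − λI), which equals the number of Jordan blocks for λ):
  λ = 5: algebraic multiplicity = 5, geometric multiplicity = 2

Determining the block sizes for each eigenvalue:
  λ = 5: with am = 5 and gm = 2, the partition is not yet determined (e.g. several partitions of 5 into 2 parts exist). Let N = A − (5)·I. Computing rank(N^1) = 3, rank(N^2) = 1, rank(N^3) = 0; the number of blocks of size ≥ j is rank(N^{j−1}) − rank(N^j), giving [2, 2, 1]. So we have 1 block(s) of size 3, 1 block(s) of size 2 → block sizes [3, 2]

Assembling the blocks gives a Jordan form
J =
  [5, 1, 0, 0, 0]
  [0, 5, 1, 0, 0]
  [0, 0, 5, 0, 0]
  [0, 0, 0, 5, 1]
  [0, 0, 0, 0, 5]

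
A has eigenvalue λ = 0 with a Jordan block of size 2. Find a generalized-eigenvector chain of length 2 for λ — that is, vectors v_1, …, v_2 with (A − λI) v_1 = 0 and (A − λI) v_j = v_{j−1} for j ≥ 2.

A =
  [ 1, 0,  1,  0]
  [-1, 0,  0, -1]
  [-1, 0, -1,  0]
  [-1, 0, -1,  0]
A Jordan chain for λ = 0 of length 2:
v_1 = (1, -1, -1, -1)ᵀ
v_2 = (1, 0, 0, 0)ᵀ

Let N = A − (0)·I. We want v_2 with N^2 v_2 = 0 but N^1 v_2 ≠ 0; then v_{j-1} := N · v_j for j = 2, …, 2.

Pick v_2 = (1, 0, 0, 0)ᵀ.
Then v_1 = N · v_2 = (1, -1, -1, -1)ᵀ.

Sanity check: (A − (0)·I) v_1 = (0, 0, 0, 0)ᵀ = 0. ✓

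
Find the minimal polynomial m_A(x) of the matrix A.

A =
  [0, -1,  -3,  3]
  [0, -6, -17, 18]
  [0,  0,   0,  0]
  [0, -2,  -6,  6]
x^3

The characteristic polynomial is χ_A(x) = x^4, so the eigenvalues are known. The minimal polynomial is
  m_A(x) = Π_λ (x − λ)^{k_λ}
where k_λ is the size of the *largest* Jordan block for λ (equivalently, the smallest k with (A − λI)^k v = 0 for every generalised eigenvector v of λ).

  λ = 0: largest Jordan block has size 3, contributing (x − 0)^3

So m_A(x) = x^3 = x^3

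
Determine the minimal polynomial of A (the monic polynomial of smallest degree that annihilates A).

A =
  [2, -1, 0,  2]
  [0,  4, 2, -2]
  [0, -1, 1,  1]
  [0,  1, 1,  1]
x^2 - 4*x + 4

The characteristic polynomial is χ_A(x) = (x - 2)^4, so the eigenvalues are known. The minimal polynomial is
  m_A(x) = Π_λ (x − λ)^{k_λ}
where k_λ is the size of the *largest* Jordan block for λ (equivalently, the smallest k with (A − λI)^k v = 0 for every generalised eigenvector v of λ).

  λ = 2: largest Jordan block has size 2, contributing (x − 2)^2

So m_A(x) = (x - 2)^2 = x^2 - 4*x + 4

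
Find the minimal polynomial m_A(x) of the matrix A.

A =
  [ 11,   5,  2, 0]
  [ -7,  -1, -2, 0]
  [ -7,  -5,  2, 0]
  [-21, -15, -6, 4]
x^2 - 8*x + 16

The characteristic polynomial is χ_A(x) = (x - 4)^4, so the eigenvalues are known. The minimal polynomial is
  m_A(x) = Π_λ (x − λ)^{k_λ}
where k_λ is the size of the *largest* Jordan block for λ (equivalently, the smallest k with (A − λI)^k v = 0 for every generalised eigenvector v of λ).

  λ = 4: largest Jordan block has size 2, contributing (x − 4)^2

So m_A(x) = (x - 4)^2 = x^2 - 8*x + 16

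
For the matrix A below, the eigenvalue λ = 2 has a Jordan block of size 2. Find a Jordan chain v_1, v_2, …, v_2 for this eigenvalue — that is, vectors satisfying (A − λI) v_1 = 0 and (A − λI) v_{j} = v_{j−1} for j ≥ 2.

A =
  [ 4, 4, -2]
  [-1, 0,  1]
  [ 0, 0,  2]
A Jordan chain for λ = 2 of length 2:
v_1 = (2, -1, 0)ᵀ
v_2 = (1, 0, 0)ᵀ

Let N = A − (2)·I. We want v_2 with N^2 v_2 = 0 but N^1 v_2 ≠ 0; then v_{j-1} := N · v_j for j = 2, …, 2.

Pick v_2 = (1, 0, 0)ᵀ.
Then v_1 = N · v_2 = (2, -1, 0)ᵀ.

Sanity check: (A − (2)·I) v_1 = (0, 0, 0)ᵀ = 0. ✓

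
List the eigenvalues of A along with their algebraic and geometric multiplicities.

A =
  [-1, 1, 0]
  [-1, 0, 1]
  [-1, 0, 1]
λ = 0: alg = 3, geom = 1

Step 1 — factor the characteristic polynomial to read off the algebraic multiplicities:
  χ_A(x) = x^3

Step 2 — compute geometric multiplicities via the rank-nullity identity g(λ) = n − rank(A − λI):
  rank(A − (0)·I) = 2, so dim ker(A − (0)·I) = n − 2 = 1

Summary:
  λ = 0: algebraic multiplicity = 3, geometric multiplicity = 1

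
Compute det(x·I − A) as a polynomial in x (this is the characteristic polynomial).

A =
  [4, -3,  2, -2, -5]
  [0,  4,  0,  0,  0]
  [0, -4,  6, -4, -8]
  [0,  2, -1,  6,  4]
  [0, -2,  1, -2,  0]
x^5 - 20*x^4 + 160*x^3 - 640*x^2 + 1280*x - 1024

Expanding det(x·I − A) (e.g. by cofactor expansion or by noting that A is similar to its Jordan form J, which has the same characteristic polynomial as A) gives
  χ_A(x) = x^5 - 20*x^4 + 160*x^3 - 640*x^2 + 1280*x - 1024
which factors as (x - 4)^5. The eigenvalues (with algebraic multiplicities) are λ = 4 with multiplicity 5.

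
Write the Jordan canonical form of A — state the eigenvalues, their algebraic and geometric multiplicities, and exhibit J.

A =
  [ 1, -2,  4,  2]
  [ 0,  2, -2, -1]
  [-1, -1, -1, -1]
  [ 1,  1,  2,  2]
J_3(1) ⊕ J_1(1)

The characteristic polynomial is
  det(x·I − A) = x^4 - 4*x^3 + 6*x^2 - 4*x + 1 = (x - 1)^4

Eigenvalues and multiplicities (the geometric multiplicity of λ is n − rank(A − λI), which equals the number of Jordan blocks for λ):
  λ = 1: algebraic multiplicity = 4, geometric multiplicity = 2

Determining the block sizes for each eigenvalue:
  λ = 1: with am = 4 and gm = 2, the partition is not yet determined (e.g. several partitions of 4 into 2 parts exist). Let N = A − (1)·I. Computing rank(N^1) = 2, rank(N^2) = 1, rank(N^3) = 0; the number of blocks of size ≥ j is rank(N^{j−1}) − rank(N^j), giving [2, 1, 1]. So we have 1 block(s) of size 3, 1 block(s) of size 1 → block sizes [3, 1]

Assembling the blocks gives a Jordan form
J =
  [1, 1, 0, 0]
  [0, 1, 1, 0]
  [0, 0, 1, 0]
  [0, 0, 0, 1]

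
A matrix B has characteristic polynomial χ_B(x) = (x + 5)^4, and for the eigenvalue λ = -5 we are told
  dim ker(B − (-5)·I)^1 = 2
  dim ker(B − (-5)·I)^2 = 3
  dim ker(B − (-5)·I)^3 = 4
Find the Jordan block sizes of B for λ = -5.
Block sizes for λ = -5: [3, 1]

From the dimensions of kernels of powers, the number of Jordan blocks of size at least j is d_j − d_{j−1} where d_j = dim ker(N^j) (with d_0 = 0). Computing the differences gives [2, 1, 1].
The number of blocks of size exactly k is (#blocks of size ≥ k) − (#blocks of size ≥ k + 1), so the partition is: 1 block(s) of size 1, 1 block(s) of size 3.
In nonincreasing order the block sizes are [3, 1].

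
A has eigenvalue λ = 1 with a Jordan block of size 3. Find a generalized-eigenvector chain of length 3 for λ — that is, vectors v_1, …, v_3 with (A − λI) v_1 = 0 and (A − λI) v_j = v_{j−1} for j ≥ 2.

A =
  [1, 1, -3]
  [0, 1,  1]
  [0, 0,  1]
A Jordan chain for λ = 1 of length 3:
v_1 = (1, 0, 0)ᵀ
v_2 = (-3, 1, 0)ᵀ
v_3 = (0, 0, 1)ᵀ

Let N = A − (1)·I. We want v_3 with N^3 v_3 = 0 but N^2 v_3 ≠ 0; then v_{j-1} := N · v_j for j = 3, …, 2.

Pick v_3 = (0, 0, 1)ᵀ.
Then v_2 = N · v_3 = (-3, 1, 0)ᵀ.
Then v_1 = N · v_2 = (1, 0, 0)ᵀ.

Sanity check: (A − (1)·I) v_1 = (0, 0, 0)ᵀ = 0. ✓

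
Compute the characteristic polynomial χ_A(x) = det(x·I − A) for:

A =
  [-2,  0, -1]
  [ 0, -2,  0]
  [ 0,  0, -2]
x^3 + 6*x^2 + 12*x + 8

Expanding det(x·I − A) (e.g. by cofactor expansion or by noting that A is similar to its Jordan form J, which has the same characteristic polynomial as A) gives
  χ_A(x) = x^3 + 6*x^2 + 12*x + 8
which factors as (x + 2)^3. The eigenvalues (with algebraic multiplicities) are λ = -2 with multiplicity 3.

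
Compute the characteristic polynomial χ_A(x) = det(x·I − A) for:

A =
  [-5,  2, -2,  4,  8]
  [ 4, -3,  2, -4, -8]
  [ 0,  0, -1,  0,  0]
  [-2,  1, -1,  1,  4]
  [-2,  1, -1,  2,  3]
x^5 + 5*x^4 + 10*x^3 + 10*x^2 + 5*x + 1

Expanding det(x·I − A) (e.g. by cofactor expansion or by noting that A is similar to its Jordan form J, which has the same characteristic polynomial as A) gives
  χ_A(x) = x^5 + 5*x^4 + 10*x^3 + 10*x^2 + 5*x + 1
which factors as (x + 1)^5. The eigenvalues (with algebraic multiplicities) are λ = -1 with multiplicity 5.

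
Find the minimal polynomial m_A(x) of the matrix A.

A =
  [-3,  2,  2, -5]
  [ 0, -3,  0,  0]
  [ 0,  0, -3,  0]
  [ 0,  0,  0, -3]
x^2 + 6*x + 9

The characteristic polynomial is χ_A(x) = (x + 3)^4, so the eigenvalues are known. The minimal polynomial is
  m_A(x) = Π_λ (x − λ)^{k_λ}
where k_λ is the size of the *largest* Jordan block for λ (equivalently, the smallest k with (A − λI)^k v = 0 for every generalised eigenvector v of λ).

  λ = -3: largest Jordan block has size 2, contributing (x + 3)^2

So m_A(x) = (x + 3)^2 = x^2 + 6*x + 9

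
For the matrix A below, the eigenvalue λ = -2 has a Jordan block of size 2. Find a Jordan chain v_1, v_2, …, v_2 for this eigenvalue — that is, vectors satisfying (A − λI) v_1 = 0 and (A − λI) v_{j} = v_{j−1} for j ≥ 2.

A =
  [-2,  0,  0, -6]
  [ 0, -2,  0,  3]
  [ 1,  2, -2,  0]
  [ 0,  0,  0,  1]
A Jordan chain for λ = -2 of length 2:
v_1 = (0, 0, 1, 0)ᵀ
v_2 = (1, 0, 0, 0)ᵀ

Let N = A − (-2)·I. We want v_2 with N^2 v_2 = 0 but N^1 v_2 ≠ 0; then v_{j-1} := N · v_j for j = 2, …, 2.

Pick v_2 = (1, 0, 0, 0)ᵀ.
Then v_1 = N · v_2 = (0, 0, 1, 0)ᵀ.

Sanity check: (A − (-2)·I) v_1 = (0, 0, 0, 0)ᵀ = 0. ✓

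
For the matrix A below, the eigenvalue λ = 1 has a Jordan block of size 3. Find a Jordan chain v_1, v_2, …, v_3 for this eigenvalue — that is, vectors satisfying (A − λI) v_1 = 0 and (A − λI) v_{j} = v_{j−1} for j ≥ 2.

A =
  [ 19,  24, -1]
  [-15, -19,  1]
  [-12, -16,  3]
A Jordan chain for λ = 1 of length 3:
v_1 = (-24, 18, 0)ᵀ
v_2 = (18, -15, -12)ᵀ
v_3 = (1, 0, 0)ᵀ

Let N = A − (1)·I. We want v_3 with N^3 v_3 = 0 but N^2 v_3 ≠ 0; then v_{j-1} := N · v_j for j = 3, …, 2.

Pick v_3 = (1, 0, 0)ᵀ.
Then v_2 = N · v_3 = (18, -15, -12)ᵀ.
Then v_1 = N · v_2 = (-24, 18, 0)ᵀ.

Sanity check: (A − (1)·I) v_1 = (0, 0, 0)ᵀ = 0. ✓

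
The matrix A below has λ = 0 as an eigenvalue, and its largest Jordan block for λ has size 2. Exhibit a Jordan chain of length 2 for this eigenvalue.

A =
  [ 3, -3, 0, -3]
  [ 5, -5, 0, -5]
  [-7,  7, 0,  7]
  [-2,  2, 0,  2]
A Jordan chain for λ = 0 of length 2:
v_1 = (3, 5, -7, -2)ᵀ
v_2 = (1, 0, 0, 0)ᵀ

Let N = A − (0)·I. We want v_2 with N^2 v_2 = 0 but N^1 v_2 ≠ 0; then v_{j-1} := N · v_j for j = 2, …, 2.

Pick v_2 = (1, 0, 0, 0)ᵀ.
Then v_1 = N · v_2 = (3, 5, -7, -2)ᵀ.

Sanity check: (A − (0)·I) v_1 = (0, 0, 0, 0)ᵀ = 0. ✓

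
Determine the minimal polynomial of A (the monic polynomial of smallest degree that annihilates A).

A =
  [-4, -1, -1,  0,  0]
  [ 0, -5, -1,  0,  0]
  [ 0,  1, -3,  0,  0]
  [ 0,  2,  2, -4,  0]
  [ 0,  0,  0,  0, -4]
x^2 + 8*x + 16

The characteristic polynomial is χ_A(x) = (x + 4)^5, so the eigenvalues are known. The minimal polynomial is
  m_A(x) = Π_λ (x − λ)^{k_λ}
where k_λ is the size of the *largest* Jordan block for λ (equivalently, the smallest k with (A − λI)^k v = 0 for every generalised eigenvector v of λ).

  λ = -4: largest Jordan block has size 2, contributing (x + 4)^2

So m_A(x) = (x + 4)^2 = x^2 + 8*x + 16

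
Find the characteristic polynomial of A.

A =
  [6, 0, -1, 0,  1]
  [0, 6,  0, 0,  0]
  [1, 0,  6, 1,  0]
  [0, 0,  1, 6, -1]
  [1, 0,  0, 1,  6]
x^5 - 30*x^4 + 360*x^3 - 2160*x^2 + 6480*x - 7776

Expanding det(x·I − A) (e.g. by cofactor expansion or by noting that A is similar to its Jordan form J, which has the same characteristic polynomial as A) gives
  χ_A(x) = x^5 - 30*x^4 + 360*x^3 - 2160*x^2 + 6480*x - 7776
which factors as (x - 6)^5. The eigenvalues (with algebraic multiplicities) are λ = 6 with multiplicity 5.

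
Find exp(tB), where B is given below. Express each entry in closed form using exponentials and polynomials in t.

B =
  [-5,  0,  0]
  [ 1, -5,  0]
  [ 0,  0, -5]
e^{tB} =
  [exp(-5*t), 0, 0]
  [t*exp(-5*t), exp(-5*t), 0]
  [0, 0, exp(-5*t)]

Strategy: write B = P · J · P⁻¹ where J is a Jordan canonical form, so e^{tB} = P · e^{tJ} · P⁻¹, and e^{tJ} can be computed block-by-block.

B has Jordan form
J =
  [-5,  1,  0]
  [ 0, -5,  0]
  [ 0,  0, -5]
(up to reordering of blocks).

Per-block formulas:
  For a 2×2 Jordan block J_2(-5): exp(t · J_2(-5)) = e^(-5t)·(I + t·N), where N is the 2×2 nilpotent shift.
  For a 1×1 block at λ = -5: exp(t · [-5]) = [e^(-5t)].

After assembling e^{tJ} and conjugating by P, we get:

e^{tB} =
  [exp(-5*t), 0, 0]
  [t*exp(-5*t), exp(-5*t), 0]
  [0, 0, exp(-5*t)]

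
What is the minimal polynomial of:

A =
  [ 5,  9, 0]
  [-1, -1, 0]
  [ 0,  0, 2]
x^2 - 4*x + 4

The characteristic polynomial is χ_A(x) = (x - 2)^3, so the eigenvalues are known. The minimal polynomial is
  m_A(x) = Π_λ (x − λ)^{k_λ}
where k_λ is the size of the *largest* Jordan block for λ (equivalently, the smallest k with (A − λI)^k v = 0 for every generalised eigenvector v of λ).

  λ = 2: largest Jordan block has size 2, contributing (x − 2)^2

So m_A(x) = (x - 2)^2 = x^2 - 4*x + 4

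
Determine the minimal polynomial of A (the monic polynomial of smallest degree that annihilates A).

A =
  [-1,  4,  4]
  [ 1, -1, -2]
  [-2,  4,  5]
x^2 - 2*x + 1

The characteristic polynomial is χ_A(x) = (x - 1)^3, so the eigenvalues are known. The minimal polynomial is
  m_A(x) = Π_λ (x − λ)^{k_λ}
where k_λ is the size of the *largest* Jordan block for λ (equivalently, the smallest k with (A − λI)^k v = 0 for every generalised eigenvector v of λ).

  λ = 1: largest Jordan block has size 2, contributing (x − 1)^2

So m_A(x) = (x - 1)^2 = x^2 - 2*x + 1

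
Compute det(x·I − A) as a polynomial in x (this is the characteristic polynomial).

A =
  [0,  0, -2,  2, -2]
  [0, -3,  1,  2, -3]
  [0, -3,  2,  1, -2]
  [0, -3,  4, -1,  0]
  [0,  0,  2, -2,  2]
x^5

Expanding det(x·I − A) (e.g. by cofactor expansion or by noting that A is similar to its Jordan form J, which has the same characteristic polynomial as A) gives
  χ_A(x) = x^5
which factors as x^5. The eigenvalues (with algebraic multiplicities) are λ = 0 with multiplicity 5.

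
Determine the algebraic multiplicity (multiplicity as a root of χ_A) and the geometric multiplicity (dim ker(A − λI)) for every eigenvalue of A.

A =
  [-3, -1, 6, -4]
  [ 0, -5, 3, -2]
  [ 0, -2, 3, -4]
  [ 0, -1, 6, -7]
λ = -3: alg = 4, geom = 2

Step 1 — factor the characteristic polynomial to read off the algebraic multiplicities:
  χ_A(x) = (x + 3)^4

Step 2 — compute geometric multiplicities via the rank-nullity identity g(λ) = n − rank(A − λI):
  rank(A − (-3)·I) = 2, so dim ker(A − (-3)·I) = n − 2 = 2

Summary:
  λ = -3: algebraic multiplicity = 4, geometric multiplicity = 2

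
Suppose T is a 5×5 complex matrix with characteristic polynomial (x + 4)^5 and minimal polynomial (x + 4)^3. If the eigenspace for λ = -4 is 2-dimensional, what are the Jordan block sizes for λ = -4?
Block sizes for λ = -4: [3, 2]

Step 1 — from the characteristic polynomial, algebraic multiplicity of λ = -4 is 5. From dim ker(T − (-4)·I) = 2, there are exactly 2 Jordan blocks for λ = -4.
Step 2 — from the minimal polynomial, the factor (x + 4)^3 tells us the largest block for λ = -4 has size 3.
Step 3 — with total size 5, 2 blocks, and largest block 3, the block sizes (in nonincreasing order) are [3, 2].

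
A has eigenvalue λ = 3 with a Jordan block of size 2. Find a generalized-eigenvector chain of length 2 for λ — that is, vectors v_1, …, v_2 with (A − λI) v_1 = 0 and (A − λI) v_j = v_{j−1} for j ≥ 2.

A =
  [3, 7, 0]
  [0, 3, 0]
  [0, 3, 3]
A Jordan chain for λ = 3 of length 2:
v_1 = (7, 0, 3)ᵀ
v_2 = (0, 1, 0)ᵀ

Let N = A − (3)·I. We want v_2 with N^2 v_2 = 0 but N^1 v_2 ≠ 0; then v_{j-1} := N · v_j for j = 2, …, 2.

Pick v_2 = (0, 1, 0)ᵀ.
Then v_1 = N · v_2 = (7, 0, 3)ᵀ.

Sanity check: (A − (3)·I) v_1 = (0, 0, 0)ᵀ = 0. ✓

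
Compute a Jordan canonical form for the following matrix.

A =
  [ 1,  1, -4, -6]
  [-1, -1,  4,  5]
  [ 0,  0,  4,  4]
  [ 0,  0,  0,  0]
J_3(0) ⊕ J_1(4)

The characteristic polynomial is
  det(x·I − A) = x^4 - 4*x^3 = x^3*(x - 4)

Eigenvalues and multiplicities (the geometric multiplicity of λ is n − rank(A − λI), which equals the number of Jordan blocks for λ):
  λ = 0: algebraic multiplicity = 3, geometric multiplicity = 1
  λ = 4: algebraic multiplicity = 1, geometric multiplicity = 1

Determining the block sizes for each eigenvalue:
  λ = 0: one block (gm = 1), so the single block has size am = 3 → block sizes [3]
  λ = 4: one block (gm = 1), so the single block has size am = 1 → block sizes [1]

Assembling the blocks gives a Jordan form
J =
  [0, 1, 0, 0]
  [0, 0, 1, 0]
  [0, 0, 0, 0]
  [0, 0, 0, 4]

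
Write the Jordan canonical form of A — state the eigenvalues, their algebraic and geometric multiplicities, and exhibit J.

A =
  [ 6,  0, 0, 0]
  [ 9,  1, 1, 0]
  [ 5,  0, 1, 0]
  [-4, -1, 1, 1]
J_3(1) ⊕ J_1(6)

The characteristic polynomial is
  det(x·I − A) = x^4 - 9*x^3 + 21*x^2 - 19*x + 6 = (x - 6)*(x - 1)^3

Eigenvalues and multiplicities (the geometric multiplicity of λ is n − rank(A − λI), which equals the number of Jordan blocks for λ):
  λ = 1: algebraic multiplicity = 3, geometric multiplicity = 1
  λ = 6: algebraic multiplicity = 1, geometric multiplicity = 1

Determining the block sizes for each eigenvalue:
  λ = 1: one block (gm = 1), so the single block has size am = 3 → block sizes [3]
  λ = 6: one block (gm = 1), so the single block has size am = 1 → block sizes [1]

Assembling the blocks gives a Jordan form
J =
  [1, 1, 0, 0]
  [0, 1, 1, 0]
  [0, 0, 1, 0]
  [0, 0, 0, 6]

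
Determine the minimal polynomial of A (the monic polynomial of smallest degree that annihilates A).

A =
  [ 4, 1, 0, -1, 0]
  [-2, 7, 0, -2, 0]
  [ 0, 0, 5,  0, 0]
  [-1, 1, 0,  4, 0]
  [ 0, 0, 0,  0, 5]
x^2 - 10*x + 25

The characteristic polynomial is χ_A(x) = (x - 5)^5, so the eigenvalues are known. The minimal polynomial is
  m_A(x) = Π_λ (x − λ)^{k_λ}
where k_λ is the size of the *largest* Jordan block for λ (equivalently, the smallest k with (A − λI)^k v = 0 for every generalised eigenvector v of λ).

  λ = 5: largest Jordan block has size 2, contributing (x − 5)^2

So m_A(x) = (x - 5)^2 = x^2 - 10*x + 25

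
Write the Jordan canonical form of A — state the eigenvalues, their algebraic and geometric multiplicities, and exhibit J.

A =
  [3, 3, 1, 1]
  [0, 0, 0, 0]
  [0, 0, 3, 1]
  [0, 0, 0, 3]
J_1(0) ⊕ J_3(3)

The characteristic polynomial is
  det(x·I − A) = x^4 - 9*x^3 + 27*x^2 - 27*x = x*(x - 3)^3

Eigenvalues and multiplicities (the geometric multiplicity of λ is n − rank(A − λI), which equals the number of Jordan blocks for λ):
  λ = 0: algebraic multiplicity = 1, geometric multiplicity = 1
  λ = 3: algebraic multiplicity = 3, geometric multiplicity = 1

Determining the block sizes for each eigenvalue:
  λ = 0: one block (gm = 1), so the single block has size am = 1 → block sizes [1]
  λ = 3: one block (gm = 1), so the single block has size am = 3 → block sizes [3]

Assembling the blocks gives a Jordan form
J =
  [0, 0, 0, 0]
  [0, 3, 1, 0]
  [0, 0, 3, 1]
  [0, 0, 0, 3]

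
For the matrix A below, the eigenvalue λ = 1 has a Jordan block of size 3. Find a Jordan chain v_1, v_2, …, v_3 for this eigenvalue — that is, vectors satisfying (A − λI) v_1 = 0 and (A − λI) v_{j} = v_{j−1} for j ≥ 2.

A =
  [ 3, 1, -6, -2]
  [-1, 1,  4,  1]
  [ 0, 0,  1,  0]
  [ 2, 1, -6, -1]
A Jordan chain for λ = 1 of length 3:
v_1 = (-1, 0, 0, -1)ᵀ
v_2 = (2, -1, 0, 2)ᵀ
v_3 = (1, 0, 0, 0)ᵀ

Let N = A − (1)·I. We want v_3 with N^3 v_3 = 0 but N^2 v_3 ≠ 0; then v_{j-1} := N · v_j for j = 3, …, 2.

Pick v_3 = (1, 0, 0, 0)ᵀ.
Then v_2 = N · v_3 = (2, -1, 0, 2)ᵀ.
Then v_1 = N · v_2 = (-1, 0, 0, -1)ᵀ.

Sanity check: (A − (1)·I) v_1 = (0, 0, 0, 0)ᵀ = 0. ✓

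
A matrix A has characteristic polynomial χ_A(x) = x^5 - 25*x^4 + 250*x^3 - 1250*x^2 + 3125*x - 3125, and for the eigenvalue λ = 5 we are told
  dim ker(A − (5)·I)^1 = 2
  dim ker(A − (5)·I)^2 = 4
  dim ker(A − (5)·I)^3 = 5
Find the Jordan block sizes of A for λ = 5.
Block sizes for λ = 5: [3, 2]

From the dimensions of kernels of powers, the number of Jordan blocks of size at least j is d_j − d_{j−1} where d_j = dim ker(N^j) (with d_0 = 0). Computing the differences gives [2, 2, 1].
The number of blocks of size exactly k is (#blocks of size ≥ k) − (#blocks of size ≥ k + 1), so the partition is: 1 block(s) of size 2, 1 block(s) of size 3.
In nonincreasing order the block sizes are [3, 2].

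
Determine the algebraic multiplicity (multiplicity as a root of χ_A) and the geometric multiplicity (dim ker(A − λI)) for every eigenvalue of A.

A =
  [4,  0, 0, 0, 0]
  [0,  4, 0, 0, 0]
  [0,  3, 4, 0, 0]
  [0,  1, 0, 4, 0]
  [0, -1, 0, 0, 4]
λ = 4: alg = 5, geom = 4

Step 1 — factor the characteristic polynomial to read off the algebraic multiplicities:
  χ_A(x) = (x - 4)^5

Step 2 — compute geometric multiplicities via the rank-nullity identity g(λ) = n − rank(A − λI):
  rank(A − (4)·I) = 1, so dim ker(A − (4)·I) = n − 1 = 4

Summary:
  λ = 4: algebraic multiplicity = 5, geometric multiplicity = 4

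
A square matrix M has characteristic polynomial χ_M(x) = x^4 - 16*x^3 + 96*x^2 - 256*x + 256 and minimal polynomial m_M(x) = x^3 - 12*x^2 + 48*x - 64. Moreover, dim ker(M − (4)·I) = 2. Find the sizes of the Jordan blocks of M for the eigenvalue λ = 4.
Block sizes for λ = 4: [3, 1]

Step 1 — from the characteristic polynomial, algebraic multiplicity of λ = 4 is 4. From dim ker(M − (4)·I) = 2, there are exactly 2 Jordan blocks for λ = 4.
Step 2 — from the minimal polynomial, the factor (x − 4)^3 tells us the largest block for λ = 4 has size 3.
Step 3 — with total size 4, 2 blocks, and largest block 3, the block sizes (in nonincreasing order) are [3, 1].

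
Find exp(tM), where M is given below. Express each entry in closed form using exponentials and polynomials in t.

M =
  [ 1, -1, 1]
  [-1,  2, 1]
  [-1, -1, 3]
e^{tM} =
  [t^2*exp(2*t)/2 - t*exp(2*t) + exp(2*t), -t*exp(2*t), -t^2*exp(2*t)/2 + t*exp(2*t)]
  [-t*exp(2*t), exp(2*t), t*exp(2*t)]
  [t^2*exp(2*t)/2 - t*exp(2*t), -t*exp(2*t), -t^2*exp(2*t)/2 + t*exp(2*t) + exp(2*t)]

Strategy: write M = P · J · P⁻¹ where J is a Jordan canonical form, so e^{tM} = P · e^{tJ} · P⁻¹, and e^{tJ} can be computed block-by-block.

M has Jordan form
J =
  [2, 1, 0]
  [0, 2, 1]
  [0, 0, 2]
(up to reordering of blocks).

Per-block formulas:
  For a 3×3 Jordan block J_3(2): exp(t · J_3(2)) = e^(2t)·(I + t·N + (t^2/2)·N^2), where N is the 3×3 nilpotent shift.

After assembling e^{tJ} and conjugating by P, we get:

e^{tM} =
  [t^2*exp(2*t)/2 - t*exp(2*t) + exp(2*t), -t*exp(2*t), -t^2*exp(2*t)/2 + t*exp(2*t)]
  [-t*exp(2*t), exp(2*t), t*exp(2*t)]
  [t^2*exp(2*t)/2 - t*exp(2*t), -t*exp(2*t), -t^2*exp(2*t)/2 + t*exp(2*t) + exp(2*t)]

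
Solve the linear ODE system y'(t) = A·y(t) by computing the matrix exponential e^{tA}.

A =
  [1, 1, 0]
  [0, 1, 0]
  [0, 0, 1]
e^{tA} =
  [exp(t), t*exp(t), 0]
  [0, exp(t), 0]
  [0, 0, exp(t)]

Strategy: write A = P · J · P⁻¹ where J is a Jordan canonical form, so e^{tA} = P · e^{tJ} · P⁻¹, and e^{tJ} can be computed block-by-block.

A has Jordan form
J =
  [1, 1, 0]
  [0, 1, 0]
  [0, 0, 1]
(up to reordering of blocks).

Per-block formulas:
  For a 2×2 Jordan block J_2(1): exp(t · J_2(1)) = e^(1t)·(I + t·N), where N is the 2×2 nilpotent shift.
  For a 1×1 block at λ = 1: exp(t · [1]) = [e^(1t)].

After assembling e^{tJ} and conjugating by P, we get:

e^{tA} =
  [exp(t), t*exp(t), 0]
  [0, exp(t), 0]
  [0, 0, exp(t)]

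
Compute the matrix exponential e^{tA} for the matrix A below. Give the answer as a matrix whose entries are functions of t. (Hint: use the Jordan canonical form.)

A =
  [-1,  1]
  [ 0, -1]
e^{tA} =
  [exp(-t), t*exp(-t)]
  [0, exp(-t)]

Strategy: write A = P · J · P⁻¹ where J is a Jordan canonical form, so e^{tA} = P · e^{tJ} · P⁻¹, and e^{tJ} can be computed block-by-block.

A has Jordan form
J =
  [-1,  1]
  [ 0, -1]
(up to reordering of blocks).

Per-block formulas:
  For a 2×2 Jordan block J_2(-1): exp(t · J_2(-1)) = e^(-1t)·(I + t·N), where N is the 2×2 nilpotent shift.

After assembling e^{tJ} and conjugating by P, we get:

e^{tA} =
  [exp(-t), t*exp(-t)]
  [0, exp(-t)]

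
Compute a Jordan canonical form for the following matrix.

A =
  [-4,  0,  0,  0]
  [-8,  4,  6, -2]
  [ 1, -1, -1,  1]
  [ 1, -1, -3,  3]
J_1(-4) ⊕ J_2(2) ⊕ J_1(2)

The characteristic polynomial is
  det(x·I − A) = x^4 - 2*x^3 - 12*x^2 + 40*x - 32 = (x - 2)^3*(x + 4)

Eigenvalues and multiplicities (the geometric multiplicity of λ is n − rank(A − λI), which equals the number of Jordan blocks for λ):
  λ = -4: algebraic multiplicity = 1, geometric multiplicity = 1
  λ = 2: algebraic multiplicity = 3, geometric multiplicity = 2

Determining the block sizes for each eigenvalue:
  λ = -4: one block (gm = 1), so the single block has size am = 1 → block sizes [1]
  λ = 2: 2 blocks summing to 3 forces exactly one block of size 2 and the rest size 1 → block sizes [2, 1]

Assembling the blocks gives a Jordan form
J =
  [-4, 0, 0, 0]
  [ 0, 2, 1, 0]
  [ 0, 0, 2, 0]
  [ 0, 0, 0, 2]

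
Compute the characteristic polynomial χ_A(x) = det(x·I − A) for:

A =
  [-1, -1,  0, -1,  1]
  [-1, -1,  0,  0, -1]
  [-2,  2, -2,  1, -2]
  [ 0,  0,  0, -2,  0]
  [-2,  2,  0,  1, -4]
x^5 + 10*x^4 + 40*x^3 + 80*x^2 + 80*x + 32

Expanding det(x·I − A) (e.g. by cofactor expansion or by noting that A is similar to its Jordan form J, which has the same characteristic polynomial as A) gives
  χ_A(x) = x^5 + 10*x^4 + 40*x^3 + 80*x^2 + 80*x + 32
which factors as (x + 2)^5. The eigenvalues (with algebraic multiplicities) are λ = -2 with multiplicity 5.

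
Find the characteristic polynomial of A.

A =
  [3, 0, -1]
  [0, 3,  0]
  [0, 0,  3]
x^3 - 9*x^2 + 27*x - 27

Expanding det(x·I − A) (e.g. by cofactor expansion or by noting that A is similar to its Jordan form J, which has the same characteristic polynomial as A) gives
  χ_A(x) = x^3 - 9*x^2 + 27*x - 27
which factors as (x - 3)^3. The eigenvalues (with algebraic multiplicities) are λ = 3 with multiplicity 3.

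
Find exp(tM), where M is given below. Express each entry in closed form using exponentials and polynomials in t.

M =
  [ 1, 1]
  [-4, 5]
e^{tM} =
  [-2*t*exp(3*t) + exp(3*t), t*exp(3*t)]
  [-4*t*exp(3*t), 2*t*exp(3*t) + exp(3*t)]

Strategy: write M = P · J · P⁻¹ where J is a Jordan canonical form, so e^{tM} = P · e^{tJ} · P⁻¹, and e^{tJ} can be computed block-by-block.

M has Jordan form
J =
  [3, 1]
  [0, 3]
(up to reordering of blocks).

Per-block formulas:
  For a 2×2 Jordan block J_2(3): exp(t · J_2(3)) = e^(3t)·(I + t·N), where N is the 2×2 nilpotent shift.

After assembling e^{tJ} and conjugating by P, we get:

e^{tM} =
  [-2*t*exp(3*t) + exp(3*t), t*exp(3*t)]
  [-4*t*exp(3*t), 2*t*exp(3*t) + exp(3*t)]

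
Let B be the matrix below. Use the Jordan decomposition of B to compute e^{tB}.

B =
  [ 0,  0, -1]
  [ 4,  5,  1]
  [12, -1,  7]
e^{tB} =
  [2*t^2*exp(4*t) - 4*t*exp(4*t) + exp(4*t), t^2*exp(4*t)/2, t^2*exp(4*t)/2 - t*exp(4*t)]
  [4*t*exp(4*t), t*exp(4*t) + exp(4*t), t*exp(4*t)]
  [-8*t^2*exp(4*t) + 12*t*exp(4*t), -2*t^2*exp(4*t) - t*exp(4*t), -2*t^2*exp(4*t) + 3*t*exp(4*t) + exp(4*t)]

Strategy: write B = P · J · P⁻¹ where J is a Jordan canonical form, so e^{tB} = P · e^{tJ} · P⁻¹, and e^{tJ} can be computed block-by-block.

B has Jordan form
J =
  [4, 1, 0]
  [0, 4, 1]
  [0, 0, 4]
(up to reordering of blocks).

Per-block formulas:
  For a 3×3 Jordan block J_3(4): exp(t · J_3(4)) = e^(4t)·(I + t·N + (t^2/2)·N^2), where N is the 3×3 nilpotent shift.

After assembling e^{tJ} and conjugating by P, we get:

e^{tB} =
  [2*t^2*exp(4*t) - 4*t*exp(4*t) + exp(4*t), t^2*exp(4*t)/2, t^2*exp(4*t)/2 - t*exp(4*t)]
  [4*t*exp(4*t), t*exp(4*t) + exp(4*t), t*exp(4*t)]
  [-8*t^2*exp(4*t) + 12*t*exp(4*t), -2*t^2*exp(4*t) - t*exp(4*t), -2*t^2*exp(4*t) + 3*t*exp(4*t) + exp(4*t)]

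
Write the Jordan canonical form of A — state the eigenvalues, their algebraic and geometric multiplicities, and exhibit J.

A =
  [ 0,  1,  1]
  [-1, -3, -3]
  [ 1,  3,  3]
J_3(0)

The characteristic polynomial is
  det(x·I − A) = x^3

Eigenvalues and multiplicities (the geometric multiplicity of λ is n − rank(A − λI), which equals the number of Jordan blocks for λ):
  λ = 0: algebraic multiplicity = 3, geometric multiplicity = 1

Determining the block sizes for each eigenvalue:
  λ = 0: one block (gm = 1), so the single block has size am = 3 → block sizes [3]

Assembling the blocks gives a Jordan form
J =
  [0, 1, 0]
  [0, 0, 1]
  [0, 0, 0]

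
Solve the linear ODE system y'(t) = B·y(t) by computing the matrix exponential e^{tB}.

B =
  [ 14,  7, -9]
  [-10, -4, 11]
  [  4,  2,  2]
e^{tB} =
  [-3*t^2*exp(4*t) + 10*t*exp(4*t) + exp(4*t), -2*t^2*exp(4*t) + 7*t*exp(4*t), 5*t^2*exp(4*t)/2 - 9*t*exp(4*t)]
  [12*t^2*exp(4*t) - 10*t*exp(4*t), 8*t^2*exp(4*t) - 8*t*exp(4*t) + exp(4*t), -10*t^2*exp(4*t) + 11*t*exp(4*t)]
  [6*t^2*exp(4*t) + 4*t*exp(4*t), 4*t^2*exp(4*t) + 2*t*exp(4*t), -5*t^2*exp(4*t) - 2*t*exp(4*t) + exp(4*t)]

Strategy: write B = P · J · P⁻¹ where J is a Jordan canonical form, so e^{tB} = P · e^{tJ} · P⁻¹, and e^{tJ} can be computed block-by-block.

B has Jordan form
J =
  [4, 1, 0]
  [0, 4, 1]
  [0, 0, 4]
(up to reordering of blocks).

Per-block formulas:
  For a 3×3 Jordan block J_3(4): exp(t · J_3(4)) = e^(4t)·(I + t·N + (t^2/2)·N^2), where N is the 3×3 nilpotent shift.

After assembling e^{tJ} and conjugating by P, we get:

e^{tB} =
  [-3*t^2*exp(4*t) + 10*t*exp(4*t) + exp(4*t), -2*t^2*exp(4*t) + 7*t*exp(4*t), 5*t^2*exp(4*t)/2 - 9*t*exp(4*t)]
  [12*t^2*exp(4*t) - 10*t*exp(4*t), 8*t^2*exp(4*t) - 8*t*exp(4*t) + exp(4*t), -10*t^2*exp(4*t) + 11*t*exp(4*t)]
  [6*t^2*exp(4*t) + 4*t*exp(4*t), 4*t^2*exp(4*t) + 2*t*exp(4*t), -5*t^2*exp(4*t) - 2*t*exp(4*t) + exp(4*t)]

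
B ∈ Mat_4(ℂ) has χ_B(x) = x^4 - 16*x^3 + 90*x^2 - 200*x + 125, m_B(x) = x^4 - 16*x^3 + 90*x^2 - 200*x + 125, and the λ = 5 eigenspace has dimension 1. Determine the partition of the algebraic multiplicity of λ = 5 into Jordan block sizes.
Block sizes for λ = 5: [3]

Step 1 — from the characteristic polynomial, algebraic multiplicity of λ = 5 is 3. From dim ker(B − (5)·I) = 1, there are exactly 1 Jordan blocks for λ = 5.
Step 2 — from the minimal polynomial, the factor (x − 5)^3 tells us the largest block for λ = 5 has size 3.
Step 3 — with total size 3, 1 blocks, and largest block 3, the block sizes (in nonincreasing order) are [3].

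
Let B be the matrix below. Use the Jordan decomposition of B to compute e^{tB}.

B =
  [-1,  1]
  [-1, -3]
e^{tB} =
  [t*exp(-2*t) + exp(-2*t), t*exp(-2*t)]
  [-t*exp(-2*t), -t*exp(-2*t) + exp(-2*t)]

Strategy: write B = P · J · P⁻¹ where J is a Jordan canonical form, so e^{tB} = P · e^{tJ} · P⁻¹, and e^{tJ} can be computed block-by-block.

B has Jordan form
J =
  [-2,  1]
  [ 0, -2]
(up to reordering of blocks).

Per-block formulas:
  For a 2×2 Jordan block J_2(-2): exp(t · J_2(-2)) = e^(-2t)·(I + t·N), where N is the 2×2 nilpotent shift.

After assembling e^{tJ} and conjugating by P, we get:

e^{tB} =
  [t*exp(-2*t) + exp(-2*t), t*exp(-2*t)]
  [-t*exp(-2*t), -t*exp(-2*t) + exp(-2*t)]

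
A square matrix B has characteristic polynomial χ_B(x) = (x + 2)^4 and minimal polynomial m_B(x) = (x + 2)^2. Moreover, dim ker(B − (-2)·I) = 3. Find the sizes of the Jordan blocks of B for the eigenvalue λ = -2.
Block sizes for λ = -2: [2, 1, 1]

Step 1 — from the characteristic polynomial, algebraic multiplicity of λ = -2 is 4. From dim ker(B − (-2)·I) = 3, there are exactly 3 Jordan blocks for λ = -2.
Step 2 — from the minimal polynomial, the factor (x + 2)^2 tells us the largest block for λ = -2 has size 2.
Step 3 — with total size 4, 3 blocks, and largest block 2, the block sizes (in nonincreasing order) are [2, 1, 1].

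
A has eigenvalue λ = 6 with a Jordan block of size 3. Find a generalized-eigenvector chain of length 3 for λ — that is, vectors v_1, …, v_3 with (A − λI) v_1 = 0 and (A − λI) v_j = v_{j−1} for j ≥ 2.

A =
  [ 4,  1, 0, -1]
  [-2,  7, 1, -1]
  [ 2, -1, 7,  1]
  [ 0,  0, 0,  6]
A Jordan chain for λ = 6 of length 3:
v_1 = (2, 4, 0, 0)ᵀ
v_2 = (-2, -2, 2, 0)ᵀ
v_3 = (1, 0, 0, 0)ᵀ

Let N = A − (6)·I. We want v_3 with N^3 v_3 = 0 but N^2 v_3 ≠ 0; then v_{j-1} := N · v_j for j = 3, …, 2.

Pick v_3 = (1, 0, 0, 0)ᵀ.
Then v_2 = N · v_3 = (-2, -2, 2, 0)ᵀ.
Then v_1 = N · v_2 = (2, 4, 0, 0)ᵀ.

Sanity check: (A − (6)·I) v_1 = (0, 0, 0, 0)ᵀ = 0. ✓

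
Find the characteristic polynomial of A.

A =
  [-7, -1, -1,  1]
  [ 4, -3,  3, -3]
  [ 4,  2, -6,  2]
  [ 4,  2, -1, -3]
x^4 + 19*x^3 + 135*x^2 + 425*x + 500

Expanding det(x·I − A) (e.g. by cofactor expansion or by noting that A is similar to its Jordan form J, which has the same characteristic polynomial as A) gives
  χ_A(x) = x^4 + 19*x^3 + 135*x^2 + 425*x + 500
which factors as (x + 4)*(x + 5)^3. The eigenvalues (with algebraic multiplicities) are λ = -5 with multiplicity 3, λ = -4 with multiplicity 1.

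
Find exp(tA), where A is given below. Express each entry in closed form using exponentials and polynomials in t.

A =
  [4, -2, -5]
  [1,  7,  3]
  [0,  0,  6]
e^{tA} =
  [-exp(6*t) + 2*exp(5*t), -2*exp(6*t) + 2*exp(5*t), -t*exp(6*t) - 4*exp(6*t) + 4*exp(5*t)]
  [exp(6*t) - exp(5*t), 2*exp(6*t) - exp(5*t), t*exp(6*t) + 2*exp(6*t) - 2*exp(5*t)]
  [0, 0, exp(6*t)]

Strategy: write A = P · J · P⁻¹ where J is a Jordan canonical form, so e^{tA} = P · e^{tJ} · P⁻¹, and e^{tJ} can be computed block-by-block.

A has Jordan form
J =
  [5, 0, 0]
  [0, 6, 1]
  [0, 0, 6]
(up to reordering of blocks).

Per-block formulas:
  For a 1×1 block at λ = 5: exp(t · [5]) = [e^(5t)].
  For a 2×2 Jordan block J_2(6): exp(t · J_2(6)) = e^(6t)·(I + t·N), where N is the 2×2 nilpotent shift.

After assembling e^{tJ} and conjugating by P, we get:

e^{tA} =
  [-exp(6*t) + 2*exp(5*t), -2*exp(6*t) + 2*exp(5*t), -t*exp(6*t) - 4*exp(6*t) + 4*exp(5*t)]
  [exp(6*t) - exp(5*t), 2*exp(6*t) - exp(5*t), t*exp(6*t) + 2*exp(6*t) - 2*exp(5*t)]
  [0, 0, exp(6*t)]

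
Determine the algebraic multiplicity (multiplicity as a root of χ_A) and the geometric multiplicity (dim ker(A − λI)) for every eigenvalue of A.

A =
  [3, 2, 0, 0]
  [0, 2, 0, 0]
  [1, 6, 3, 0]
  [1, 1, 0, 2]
λ = 2: alg = 2, geom = 1; λ = 3: alg = 2, geom = 1

Step 1 — factor the characteristic polynomial to read off the algebraic multiplicities:
  χ_A(x) = (x - 3)^2*(x - 2)^2

Step 2 — compute geometric multiplicities via the rank-nullity identity g(λ) = n − rank(A − λI):
  rank(A − (2)·I) = 3, so dim ker(A − (2)·I) = n − 3 = 1
  rank(A − (3)·I) = 3, so dim ker(A − (3)·I) = n − 3 = 1

Summary:
  λ = 2: algebraic multiplicity = 2, geometric multiplicity = 1
  λ = 3: algebraic multiplicity = 2, geometric multiplicity = 1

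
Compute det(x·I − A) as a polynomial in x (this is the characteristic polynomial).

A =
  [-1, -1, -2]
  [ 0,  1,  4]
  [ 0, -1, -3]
x^3 + 3*x^2 + 3*x + 1

Expanding det(x·I − A) (e.g. by cofactor expansion or by noting that A is similar to its Jordan form J, which has the same characteristic polynomial as A) gives
  χ_A(x) = x^3 + 3*x^2 + 3*x + 1
which factors as (x + 1)^3. The eigenvalues (with algebraic multiplicities) are λ = -1 with multiplicity 3.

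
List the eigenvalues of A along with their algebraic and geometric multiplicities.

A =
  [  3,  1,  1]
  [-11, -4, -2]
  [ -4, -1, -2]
λ = -1: alg = 3, geom = 1

Step 1 — factor the characteristic polynomial to read off the algebraic multiplicities:
  χ_A(x) = (x + 1)^3

Step 2 — compute geometric multiplicities via the rank-nullity identity g(λ) = n − rank(A − λI):
  rank(A − (-1)·I) = 2, so dim ker(A − (-1)·I) = n − 2 = 1

Summary:
  λ = -1: algebraic multiplicity = 3, geometric multiplicity = 1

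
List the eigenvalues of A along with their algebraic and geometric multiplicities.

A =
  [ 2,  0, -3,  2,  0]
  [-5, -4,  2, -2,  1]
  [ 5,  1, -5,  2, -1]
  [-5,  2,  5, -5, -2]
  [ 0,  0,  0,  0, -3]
λ = -3: alg = 5, geom = 3

Step 1 — factor the characteristic polynomial to read off the algebraic multiplicities:
  χ_A(x) = (x + 3)^5

Step 2 — compute geometric multiplicities via the rank-nullity identity g(λ) = n − rank(A − λI):
  rank(A − (-3)·I) = 2, so dim ker(A − (-3)·I) = n − 2 = 3

Summary:
  λ = -3: algebraic multiplicity = 5, geometric multiplicity = 3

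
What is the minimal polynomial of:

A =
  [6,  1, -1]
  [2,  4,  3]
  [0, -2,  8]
x^3 - 18*x^2 + 108*x - 216

The characteristic polynomial is χ_A(x) = (x - 6)^3, so the eigenvalues are known. The minimal polynomial is
  m_A(x) = Π_λ (x − λ)^{k_λ}
where k_λ is the size of the *largest* Jordan block for λ (equivalently, the smallest k with (A − λI)^k v = 0 for every generalised eigenvector v of λ).

  λ = 6: largest Jordan block has size 3, contributing (x − 6)^3

So m_A(x) = (x - 6)^3 = x^3 - 18*x^2 + 108*x - 216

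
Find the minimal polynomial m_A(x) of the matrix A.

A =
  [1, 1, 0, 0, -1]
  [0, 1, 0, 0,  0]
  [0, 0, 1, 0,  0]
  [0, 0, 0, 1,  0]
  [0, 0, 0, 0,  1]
x^2 - 2*x + 1

The characteristic polynomial is χ_A(x) = (x - 1)^5, so the eigenvalues are known. The minimal polynomial is
  m_A(x) = Π_λ (x − λ)^{k_λ}
where k_λ is the size of the *largest* Jordan block for λ (equivalently, the smallest k with (A − λI)^k v = 0 for every generalised eigenvector v of λ).

  λ = 1: largest Jordan block has size 2, contributing (x − 1)^2

So m_A(x) = (x - 1)^2 = x^2 - 2*x + 1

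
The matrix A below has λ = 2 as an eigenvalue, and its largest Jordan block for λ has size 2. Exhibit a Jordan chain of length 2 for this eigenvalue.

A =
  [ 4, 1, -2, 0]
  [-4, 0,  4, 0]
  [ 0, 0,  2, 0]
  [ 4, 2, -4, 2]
A Jordan chain for λ = 2 of length 2:
v_1 = (2, -4, 0, 4)ᵀ
v_2 = (1, 0, 0, 0)ᵀ

Let N = A − (2)·I. We want v_2 with N^2 v_2 = 0 but N^1 v_2 ≠ 0; then v_{j-1} := N · v_j for j = 2, …, 2.

Pick v_2 = (1, 0, 0, 0)ᵀ.
Then v_1 = N · v_2 = (2, -4, 0, 4)ᵀ.

Sanity check: (A − (2)·I) v_1 = (0, 0, 0, 0)ᵀ = 0. ✓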